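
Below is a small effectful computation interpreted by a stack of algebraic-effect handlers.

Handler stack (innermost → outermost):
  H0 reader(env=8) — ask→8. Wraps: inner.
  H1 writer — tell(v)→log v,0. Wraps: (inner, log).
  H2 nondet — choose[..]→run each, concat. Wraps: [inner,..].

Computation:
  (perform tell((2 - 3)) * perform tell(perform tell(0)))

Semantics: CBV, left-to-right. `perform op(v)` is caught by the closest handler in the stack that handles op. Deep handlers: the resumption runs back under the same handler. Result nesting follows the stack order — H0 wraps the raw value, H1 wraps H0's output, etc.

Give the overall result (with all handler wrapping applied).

Evaluation trace:
tell(-1) @ H1 ⇒ log+=-1
tell(0) @ H1 ⇒ log+=0
tell(0) @ H1 ⇒ log+=0
H0 returns 0
H1 returns (0, (-1, 0, 0))
H2 returns [(0, (-1, 0, 0))]
= [(0, (-1, 0, 0))]

Answer: [(0, (-1, 0, 0))]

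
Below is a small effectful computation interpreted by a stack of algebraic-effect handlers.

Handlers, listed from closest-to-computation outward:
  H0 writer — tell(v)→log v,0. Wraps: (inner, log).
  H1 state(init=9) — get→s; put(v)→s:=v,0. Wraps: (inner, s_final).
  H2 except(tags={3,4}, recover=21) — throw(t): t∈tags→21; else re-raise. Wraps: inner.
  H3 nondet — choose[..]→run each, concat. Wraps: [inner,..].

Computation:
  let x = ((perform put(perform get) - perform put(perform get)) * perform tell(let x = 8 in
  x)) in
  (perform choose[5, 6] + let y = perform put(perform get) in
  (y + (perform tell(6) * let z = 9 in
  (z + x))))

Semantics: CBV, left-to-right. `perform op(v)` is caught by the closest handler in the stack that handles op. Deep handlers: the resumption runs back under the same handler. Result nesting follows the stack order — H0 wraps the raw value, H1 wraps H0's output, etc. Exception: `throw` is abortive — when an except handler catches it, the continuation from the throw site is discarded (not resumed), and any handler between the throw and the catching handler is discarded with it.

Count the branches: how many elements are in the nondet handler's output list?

Step-by-step:
get @ H1 ⇒ 9
put(9) @ H1 ⇒ s:=9
get @ H1 ⇒ 9
put(9) @ H1 ⇒ s:=9
tell(8) @ H0 ⇒ log+=8
choose[5, 6] @ H3
  branch[0] choose=5:
    get @ H1 ⇒ 9
    put(9) @ H1 ⇒ s:=9
    tell(6) @ H0 ⇒ log+=6
    H0 returns (5, (8, 6))
    H1 returns ((5, (8, 6)), 9)
    H2 returns ((5, (8, 6)), 9)
    H3 returns [((5, (8, 6)), 9)]
  branch[1] choose=6:
    get @ H1 ⇒ 9
    put(9) @ H1 ⇒ s:=9
    tell(6) @ H0 ⇒ log+=6
    H0 returns (6, (8, 6))
    H1 returns ((6, (8, 6)), 9)
    H2 returns ((6, (8, 6)), 9)
    H3 returns [((6, (8, 6)), 9)]
= [((5, (8, 6)), 9), ((6, (8, 6)), 9)]

Answer: 2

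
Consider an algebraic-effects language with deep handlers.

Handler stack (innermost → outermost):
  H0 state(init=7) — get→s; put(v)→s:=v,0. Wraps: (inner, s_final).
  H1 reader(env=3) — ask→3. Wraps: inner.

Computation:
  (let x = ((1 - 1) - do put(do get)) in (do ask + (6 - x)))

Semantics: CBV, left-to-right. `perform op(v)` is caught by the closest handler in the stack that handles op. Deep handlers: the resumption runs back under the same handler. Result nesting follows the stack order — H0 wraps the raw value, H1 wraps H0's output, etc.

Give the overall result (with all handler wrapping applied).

Answer: (9, 7)

Working:
get @ H0 ⇒ 7
put(7) @ H0 ⇒ s:=7
ask @ H1 ⇒ 3
H0 returns (9, 7)
H1 returns (9, 7)
= (9, 7)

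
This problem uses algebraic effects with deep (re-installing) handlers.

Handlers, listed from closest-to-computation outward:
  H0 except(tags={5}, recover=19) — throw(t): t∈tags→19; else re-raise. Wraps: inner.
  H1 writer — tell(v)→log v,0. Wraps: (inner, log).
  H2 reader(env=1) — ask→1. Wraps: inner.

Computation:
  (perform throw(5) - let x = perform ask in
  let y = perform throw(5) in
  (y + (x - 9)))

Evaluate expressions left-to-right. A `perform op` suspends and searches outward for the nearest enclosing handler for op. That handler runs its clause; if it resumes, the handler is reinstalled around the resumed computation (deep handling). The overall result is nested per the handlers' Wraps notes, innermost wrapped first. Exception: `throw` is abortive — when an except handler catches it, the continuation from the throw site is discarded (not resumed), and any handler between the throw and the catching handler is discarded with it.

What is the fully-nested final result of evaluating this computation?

Working:
throw(5) @ H0 caught ⇒ 19
H1 returns (19, ())
H2 returns (19, ())
= (19, ())

Answer: (19, ())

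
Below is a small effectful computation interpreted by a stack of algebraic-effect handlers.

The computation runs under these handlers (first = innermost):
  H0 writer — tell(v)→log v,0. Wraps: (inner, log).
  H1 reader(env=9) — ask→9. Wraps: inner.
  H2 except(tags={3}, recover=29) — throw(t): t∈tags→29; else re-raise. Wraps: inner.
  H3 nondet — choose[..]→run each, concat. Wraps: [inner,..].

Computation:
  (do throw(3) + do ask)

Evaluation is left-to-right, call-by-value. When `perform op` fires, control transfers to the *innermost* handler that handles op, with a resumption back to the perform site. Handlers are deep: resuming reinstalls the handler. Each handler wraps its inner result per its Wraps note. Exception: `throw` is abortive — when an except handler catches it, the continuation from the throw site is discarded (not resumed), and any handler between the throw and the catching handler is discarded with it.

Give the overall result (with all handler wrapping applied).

Working:
throw(3) @ H2 caught ⇒ 29
H3 returns [29]
= [29]

Answer: [29]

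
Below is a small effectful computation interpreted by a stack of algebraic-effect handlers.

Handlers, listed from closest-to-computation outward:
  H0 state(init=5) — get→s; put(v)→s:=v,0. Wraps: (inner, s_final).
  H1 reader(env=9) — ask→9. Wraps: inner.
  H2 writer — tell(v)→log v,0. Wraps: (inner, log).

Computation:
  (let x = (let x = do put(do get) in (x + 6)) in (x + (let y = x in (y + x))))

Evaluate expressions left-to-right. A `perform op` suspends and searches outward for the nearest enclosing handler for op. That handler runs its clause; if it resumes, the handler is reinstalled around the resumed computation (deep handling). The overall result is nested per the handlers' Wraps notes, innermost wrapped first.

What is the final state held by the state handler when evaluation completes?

Answer: 5

Working:
get @ H0 ⇒ 5
put(5) @ H0 ⇒ s:=5
H0 returns (18, 5)
H1 returns (18, 5)
H2 returns ((18, 5), ())
= ((18, 5), ())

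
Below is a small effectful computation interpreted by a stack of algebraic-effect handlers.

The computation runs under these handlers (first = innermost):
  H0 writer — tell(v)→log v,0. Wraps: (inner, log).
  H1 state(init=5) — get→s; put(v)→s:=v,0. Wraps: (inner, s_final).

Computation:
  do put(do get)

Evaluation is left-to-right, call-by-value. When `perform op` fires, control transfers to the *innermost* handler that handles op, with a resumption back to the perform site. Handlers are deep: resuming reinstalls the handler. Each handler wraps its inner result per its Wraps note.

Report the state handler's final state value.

Answer: 5

Step-by-step:
get @ H1 ⇒ 5
put(5) @ H1 ⇒ s:=5
H0 returns (0, ())
H1 returns ((0, ()), 5)
= ((0, ()), 5)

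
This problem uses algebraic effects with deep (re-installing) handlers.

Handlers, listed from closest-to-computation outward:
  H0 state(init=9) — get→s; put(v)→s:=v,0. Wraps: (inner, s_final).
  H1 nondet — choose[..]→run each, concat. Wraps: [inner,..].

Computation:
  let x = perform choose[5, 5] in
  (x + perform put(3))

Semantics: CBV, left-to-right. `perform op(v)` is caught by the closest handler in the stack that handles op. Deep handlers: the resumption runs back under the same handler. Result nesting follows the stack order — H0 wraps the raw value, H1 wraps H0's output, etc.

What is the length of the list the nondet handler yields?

Step-by-step:
choose[5, 5] @ H1
  branch[0] choose=5:
    put(3) @ H0 ⇒ s:=3
    H0 returns (5, 3)
    H1 returns [(5, 3)]
  branch[1] choose=5:
    put(3) @ H0 ⇒ s:=3
    H0 returns (5, 3)
    H1 returns [(5, 3)]
= [(5, 3), (5, 3)]

Answer: 2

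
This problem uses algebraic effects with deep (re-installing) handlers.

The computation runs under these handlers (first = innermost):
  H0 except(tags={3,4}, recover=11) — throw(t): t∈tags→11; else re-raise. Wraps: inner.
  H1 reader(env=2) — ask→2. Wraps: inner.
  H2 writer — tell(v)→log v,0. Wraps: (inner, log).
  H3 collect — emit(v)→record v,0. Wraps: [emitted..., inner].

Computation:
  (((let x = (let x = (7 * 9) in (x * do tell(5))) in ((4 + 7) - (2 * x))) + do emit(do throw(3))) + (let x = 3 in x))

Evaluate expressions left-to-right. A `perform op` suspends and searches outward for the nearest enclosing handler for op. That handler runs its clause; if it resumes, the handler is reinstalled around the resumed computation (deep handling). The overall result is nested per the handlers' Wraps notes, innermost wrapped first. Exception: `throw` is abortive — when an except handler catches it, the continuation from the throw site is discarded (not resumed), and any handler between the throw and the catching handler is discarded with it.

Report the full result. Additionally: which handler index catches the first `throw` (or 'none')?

Evaluation trace:
tell(5) @ H2 ⇒ log+=5
throw(3) @ H0 caught ⇒ 11
H1 returns 11
H2 returns (11, (5))
H3 returns [(11, (5))]
= [(11, (5))]

Answer: [(11, (5))] ; first throw caught by: H0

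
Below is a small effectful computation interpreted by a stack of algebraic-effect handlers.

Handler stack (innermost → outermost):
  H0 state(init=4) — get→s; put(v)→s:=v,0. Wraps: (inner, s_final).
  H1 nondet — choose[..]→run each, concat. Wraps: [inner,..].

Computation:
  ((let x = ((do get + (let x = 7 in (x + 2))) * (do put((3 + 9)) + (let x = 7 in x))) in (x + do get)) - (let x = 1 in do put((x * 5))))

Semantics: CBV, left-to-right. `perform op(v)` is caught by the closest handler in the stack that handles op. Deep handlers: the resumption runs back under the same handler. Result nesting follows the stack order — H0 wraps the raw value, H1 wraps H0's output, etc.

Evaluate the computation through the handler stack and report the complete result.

Answer: [(103, 5)]

Step-by-step:
get @ H0 ⇒ 4
put(12) @ H0 ⇒ s:=12
get @ H0 ⇒ 12
put(5) @ H0 ⇒ s:=5
H0 returns (103, 5)
H1 returns [(103, 5)]
= [(103, 5)]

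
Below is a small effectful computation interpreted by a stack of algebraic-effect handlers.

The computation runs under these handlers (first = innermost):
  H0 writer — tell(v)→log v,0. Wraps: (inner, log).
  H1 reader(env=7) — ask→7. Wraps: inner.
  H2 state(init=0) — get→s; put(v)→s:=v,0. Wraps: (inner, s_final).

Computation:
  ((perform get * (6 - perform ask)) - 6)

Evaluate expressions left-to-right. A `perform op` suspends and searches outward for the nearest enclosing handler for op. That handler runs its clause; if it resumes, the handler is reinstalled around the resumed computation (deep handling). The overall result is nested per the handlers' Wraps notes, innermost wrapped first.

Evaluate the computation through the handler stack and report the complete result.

Working:
get @ H2 ⇒ 0
ask @ H1 ⇒ 7
H0 returns (-6, ())
H1 returns (-6, ())
H2 returns ((-6, ()), 0)
= ((-6, ()), 0)

Answer: ((-6, ()), 0)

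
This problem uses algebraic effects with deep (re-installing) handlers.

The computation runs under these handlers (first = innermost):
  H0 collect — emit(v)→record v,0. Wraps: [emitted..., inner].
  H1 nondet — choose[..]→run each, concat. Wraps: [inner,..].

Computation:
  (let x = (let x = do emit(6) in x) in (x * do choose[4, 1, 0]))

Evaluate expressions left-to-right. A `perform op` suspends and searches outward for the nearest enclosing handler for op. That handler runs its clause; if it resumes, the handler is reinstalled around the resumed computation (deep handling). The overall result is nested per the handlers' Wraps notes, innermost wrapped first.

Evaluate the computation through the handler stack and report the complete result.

Answer: [[6, 0], [6, 0], [6, 0]]

Step-by-step:
emit(6) @ H0 ⇒ out+=6
choose[4, 1, 0] @ H1
  branch[0] choose=4:
    H0 returns [6, 0]
    H1 returns [[6, 0]]
  branch[1] choose=1:
    H0 returns [6, 0]
    H1 returns [[6, 0]]
  branch[2] choose=0:
    H0 returns [6, 0]
    H1 returns [[6, 0]]
= [[6, 0], [6, 0], [6, 0]]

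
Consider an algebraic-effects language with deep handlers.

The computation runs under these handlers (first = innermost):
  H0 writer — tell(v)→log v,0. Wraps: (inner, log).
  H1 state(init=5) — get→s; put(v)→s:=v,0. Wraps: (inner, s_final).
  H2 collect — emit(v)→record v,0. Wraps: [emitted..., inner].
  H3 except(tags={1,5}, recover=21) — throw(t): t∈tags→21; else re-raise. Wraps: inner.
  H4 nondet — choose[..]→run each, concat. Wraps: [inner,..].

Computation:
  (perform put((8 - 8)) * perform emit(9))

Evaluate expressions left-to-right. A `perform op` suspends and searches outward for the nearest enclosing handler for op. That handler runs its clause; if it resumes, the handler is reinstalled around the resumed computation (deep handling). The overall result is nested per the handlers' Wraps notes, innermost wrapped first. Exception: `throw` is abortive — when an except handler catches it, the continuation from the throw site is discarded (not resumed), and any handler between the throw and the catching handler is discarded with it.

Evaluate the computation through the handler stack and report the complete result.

Evaluation trace:
put(0) @ H1 ⇒ s:=0
emit(9) @ H2 ⇒ out+=9
H0 returns (0, ())
H1 returns ((0, ()), 0)
H2 returns [9, ((0, ()), 0)]
H3 returns [9, ((0, ()), 0)]
H4 returns [[9, ((0, ()), 0)]]
= [[9, ((0, ()), 0)]]

Answer: [[9, ((0, ()), 0)]]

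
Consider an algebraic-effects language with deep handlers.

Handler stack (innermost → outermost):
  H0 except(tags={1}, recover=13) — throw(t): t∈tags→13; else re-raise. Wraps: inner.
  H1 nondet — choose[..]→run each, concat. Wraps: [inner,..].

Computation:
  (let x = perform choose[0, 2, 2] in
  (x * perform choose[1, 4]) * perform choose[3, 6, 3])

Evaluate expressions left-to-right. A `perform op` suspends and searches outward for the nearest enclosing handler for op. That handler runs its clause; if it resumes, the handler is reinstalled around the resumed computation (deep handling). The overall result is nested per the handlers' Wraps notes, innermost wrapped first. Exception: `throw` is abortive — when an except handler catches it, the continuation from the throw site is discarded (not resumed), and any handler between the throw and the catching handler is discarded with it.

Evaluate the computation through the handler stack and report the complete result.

Evaluation trace:
choose[0, 2, 2] @ H1
  branch[0] choose=0:
    choose[1, 4] @ H1
      branch[0] choose=1:
        choose[3, 6, 3] @ H1
          branch[0] choose=3:
            H0 returns 0
            H1 returns [0]
          branch[1] choose=6:
            H0 returns 0
            H1 returns [0]
          branch[2] choose=3:
            H0 returns 0
            H1 returns [0]
      branch[1] choose=4:
        choose[3, 6, 3] @ H1
          branch[0] choose=3:
            H0 returns 0
            H1 returns [0]
          branch[1] choose=6:
            H0 returns 0
            H1 returns [0]
          branch[2] choose=3:
            H0 returns 0
            H1 returns [0]
  branch[1] choose=2:
    choose[1, 4] @ H1
      branch[0] choose=1:
        choose[3, 6, 3] @ H1
          branch[0] choose=3:
            H0 returns 6
            H1 returns [6]
          branch[1] choose=6:
            H0 returns 12
            H1 returns [12]
          branch[2] choose=3:
            H0 returns 6
            H1 returns [6]
      branch[1] choose=4:
        choose[3, 6, 3] @ H1
          branch[0] choose=3:
            H0 returns 24
            H1 returns [24]
          branch[1] choose=6:
            H0 returns 48
            H1 returns [48]
          branch[2] choose=3:
            H0 returns 24
            H1 returns [24]
  branch[2] choose=2:
    choose[1, 4] @ H1
      branch[0] choose=1:
        choose[3, 6, 3] @ H1
          branch[0] choose=3:
            H0 returns 6
            H1 returns [6]
          branch[1] choose=6:
            H0 returns 12
            H1 returns [12]
          branch[2] choose=3:
            H0 returns 6
            H1 returns [6]
      branch[1] choose=4:
        choose[3, 6, 3] @ H1
          branch[0] choose=3:
            H0 returns 24
            H1 returns [24]
          branch[1] choose=6:
            H0 returns 48
            H1 returns [48]
          branch[2] choose=3:
            H0 returns 24
            H1 returns [24]
= [0, 0, 0, 0, 0, 0, 6, 12, 6, 24, 48, 24, 6, 12, 6, 24, 48, 24]

Answer: [0, 0, 0, 0, 0, 0, 6, 12, 6, 24, 48, 24, 6, 12, 6, 24, 48, 24]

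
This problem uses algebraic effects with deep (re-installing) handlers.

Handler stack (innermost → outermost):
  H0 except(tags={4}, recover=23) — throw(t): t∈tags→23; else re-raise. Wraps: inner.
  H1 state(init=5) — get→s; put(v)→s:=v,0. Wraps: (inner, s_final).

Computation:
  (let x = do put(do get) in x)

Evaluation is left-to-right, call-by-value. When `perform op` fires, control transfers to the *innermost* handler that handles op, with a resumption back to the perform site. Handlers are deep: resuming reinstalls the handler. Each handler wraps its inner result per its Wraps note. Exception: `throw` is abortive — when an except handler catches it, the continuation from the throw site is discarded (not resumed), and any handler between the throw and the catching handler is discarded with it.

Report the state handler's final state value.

Working:
get @ H1 ⇒ 5
put(5) @ H1 ⇒ s:=5
H0 returns 0
H1 returns (0, 5)
= (0, 5)

Answer: 5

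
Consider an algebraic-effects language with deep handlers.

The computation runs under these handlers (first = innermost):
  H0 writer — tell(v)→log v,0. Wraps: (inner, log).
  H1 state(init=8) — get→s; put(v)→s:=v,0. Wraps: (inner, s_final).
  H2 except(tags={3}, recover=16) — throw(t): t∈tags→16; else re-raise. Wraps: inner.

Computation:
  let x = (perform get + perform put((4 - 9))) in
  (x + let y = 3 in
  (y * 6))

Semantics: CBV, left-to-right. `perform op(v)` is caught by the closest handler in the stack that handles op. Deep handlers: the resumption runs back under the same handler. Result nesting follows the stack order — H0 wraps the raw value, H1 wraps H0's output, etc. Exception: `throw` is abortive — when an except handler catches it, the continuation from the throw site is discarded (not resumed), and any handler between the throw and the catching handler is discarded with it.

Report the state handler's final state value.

Working:
get @ H1 ⇒ 8
put(-5) @ H1 ⇒ s:=-5
H0 returns (26, ())
H1 returns ((26, ()), -5)
H2 returns ((26, ()), -5)
= ((26, ()), -5)

Answer: -5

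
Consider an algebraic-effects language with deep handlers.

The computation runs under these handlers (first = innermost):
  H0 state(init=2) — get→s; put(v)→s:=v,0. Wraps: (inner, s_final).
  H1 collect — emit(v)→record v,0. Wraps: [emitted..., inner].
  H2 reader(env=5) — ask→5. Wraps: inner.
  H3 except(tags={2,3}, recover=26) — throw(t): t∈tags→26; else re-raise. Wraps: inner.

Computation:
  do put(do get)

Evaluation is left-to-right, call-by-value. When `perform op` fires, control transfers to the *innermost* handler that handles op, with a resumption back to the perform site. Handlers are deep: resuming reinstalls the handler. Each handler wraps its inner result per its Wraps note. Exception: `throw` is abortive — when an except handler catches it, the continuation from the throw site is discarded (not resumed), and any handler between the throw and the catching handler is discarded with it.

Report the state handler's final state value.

Answer: 2

Evaluation trace:
get @ H0 ⇒ 2
put(2) @ H0 ⇒ s:=2
H0 returns (0, 2)
H1 returns [(0, 2)]
H2 returns [(0, 2)]
H3 returns [(0, 2)]
= [(0, 2)]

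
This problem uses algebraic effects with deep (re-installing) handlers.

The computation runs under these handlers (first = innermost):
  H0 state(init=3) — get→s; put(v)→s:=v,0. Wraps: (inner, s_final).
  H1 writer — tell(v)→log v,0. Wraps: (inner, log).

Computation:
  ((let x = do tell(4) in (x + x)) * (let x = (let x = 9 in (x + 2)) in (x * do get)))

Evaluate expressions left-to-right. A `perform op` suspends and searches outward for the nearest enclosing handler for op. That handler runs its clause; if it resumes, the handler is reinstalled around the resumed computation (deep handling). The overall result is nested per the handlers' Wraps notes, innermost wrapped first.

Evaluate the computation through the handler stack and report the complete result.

Answer: ((0, 3), (4))

Working:
tell(4) @ H1 ⇒ log+=4
get @ H0 ⇒ 3
H0 returns (0, 3)
H1 returns ((0, 3), (4))
= ((0, 3), (4))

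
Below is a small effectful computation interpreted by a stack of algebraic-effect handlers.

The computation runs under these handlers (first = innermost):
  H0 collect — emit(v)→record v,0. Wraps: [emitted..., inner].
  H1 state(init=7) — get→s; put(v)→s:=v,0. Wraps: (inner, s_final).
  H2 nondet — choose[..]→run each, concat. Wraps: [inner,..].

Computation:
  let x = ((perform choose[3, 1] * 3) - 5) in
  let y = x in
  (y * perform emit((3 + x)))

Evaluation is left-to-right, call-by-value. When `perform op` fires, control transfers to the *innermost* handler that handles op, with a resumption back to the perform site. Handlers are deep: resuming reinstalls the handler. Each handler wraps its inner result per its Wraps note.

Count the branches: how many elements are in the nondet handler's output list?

Step-by-step:
choose[3, 1] @ H2
  branch[0] choose=3:
    emit(7) @ H0 ⇒ out+=7
    H0 returns [7, 0]
    H1 returns ([7, 0], 7)
    H2 returns [([7, 0], 7)]
  branch[1] choose=1:
    emit(1) @ H0 ⇒ out+=1
    H0 returns [1, 0]
    H1 returns ([1, 0], 7)
    H2 returns [([1, 0], 7)]
= [([7, 0], 7), ([1, 0], 7)]

Answer: 2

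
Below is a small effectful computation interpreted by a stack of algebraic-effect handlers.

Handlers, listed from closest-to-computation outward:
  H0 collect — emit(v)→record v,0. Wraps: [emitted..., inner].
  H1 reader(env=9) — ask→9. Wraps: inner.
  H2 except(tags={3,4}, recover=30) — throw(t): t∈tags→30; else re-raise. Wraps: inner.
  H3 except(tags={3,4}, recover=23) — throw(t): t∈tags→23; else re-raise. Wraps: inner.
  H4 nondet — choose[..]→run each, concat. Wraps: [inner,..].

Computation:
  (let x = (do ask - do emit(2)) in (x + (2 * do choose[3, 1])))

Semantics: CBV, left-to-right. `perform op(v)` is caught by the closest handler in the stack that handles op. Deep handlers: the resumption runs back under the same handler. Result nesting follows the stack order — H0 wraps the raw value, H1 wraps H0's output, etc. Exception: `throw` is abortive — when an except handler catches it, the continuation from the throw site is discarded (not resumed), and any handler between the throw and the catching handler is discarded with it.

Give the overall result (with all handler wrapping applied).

Evaluation trace:
ask @ H1 ⇒ 9
emit(2) @ H0 ⇒ out+=2
choose[3, 1] @ H4
  branch[0] choose=3:
    H0 returns [2, 15]
    H1 returns [2, 15]
    H2 returns [2, 15]
    H3 returns [2, 15]
    H4 returns [[2, 15]]
  branch[1] choose=1:
    H0 returns [2, 11]
    H1 returns [2, 11]
    H2 returns [2, 11]
    H3 returns [2, 11]
    H4 returns [[2, 11]]
= [[2, 15], [2, 11]]

Answer: [[2, 15], [2, 11]]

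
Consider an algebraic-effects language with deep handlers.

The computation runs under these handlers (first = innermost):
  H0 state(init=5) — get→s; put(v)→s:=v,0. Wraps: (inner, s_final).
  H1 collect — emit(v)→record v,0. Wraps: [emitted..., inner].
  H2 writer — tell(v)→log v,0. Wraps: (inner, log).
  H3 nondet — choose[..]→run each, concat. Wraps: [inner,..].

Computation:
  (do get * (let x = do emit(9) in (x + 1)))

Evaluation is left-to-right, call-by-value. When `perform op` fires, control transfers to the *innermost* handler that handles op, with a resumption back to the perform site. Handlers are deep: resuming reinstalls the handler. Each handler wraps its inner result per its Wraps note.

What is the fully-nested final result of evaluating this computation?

Evaluation trace:
get @ H0 ⇒ 5
emit(9) @ H1 ⇒ out+=9
H0 returns (5, 5)
H1 returns [9, (5, 5)]
H2 returns ([9, (5, 5)], ())
H3 returns [([9, (5, 5)], ())]
= [([9, (5, 5)], ())]

Answer: [([9, (5, 5)], ())]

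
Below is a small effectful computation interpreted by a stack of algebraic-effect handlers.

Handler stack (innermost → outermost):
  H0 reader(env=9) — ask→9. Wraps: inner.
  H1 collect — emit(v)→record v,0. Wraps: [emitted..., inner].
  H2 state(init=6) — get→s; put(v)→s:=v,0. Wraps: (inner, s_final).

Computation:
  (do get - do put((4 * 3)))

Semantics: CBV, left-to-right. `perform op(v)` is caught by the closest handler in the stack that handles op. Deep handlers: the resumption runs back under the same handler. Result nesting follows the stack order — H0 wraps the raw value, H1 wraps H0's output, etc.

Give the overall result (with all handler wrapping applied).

Answer: ([6], 12)

Working:
get @ H2 ⇒ 6
put(12) @ H2 ⇒ s:=12
H0 returns 6
H1 returns [6]
H2 returns ([6], 12)
= ([6], 12)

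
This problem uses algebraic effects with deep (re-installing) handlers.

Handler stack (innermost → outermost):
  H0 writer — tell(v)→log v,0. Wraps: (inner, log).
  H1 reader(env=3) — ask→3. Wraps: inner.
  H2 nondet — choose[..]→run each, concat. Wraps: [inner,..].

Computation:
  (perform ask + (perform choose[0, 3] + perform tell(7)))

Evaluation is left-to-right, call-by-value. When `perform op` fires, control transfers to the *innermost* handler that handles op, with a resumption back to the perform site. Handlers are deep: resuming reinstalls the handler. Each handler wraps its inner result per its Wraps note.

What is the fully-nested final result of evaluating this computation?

Answer: [(3, (7)), (6, (7))]

Working:
ask @ H1 ⇒ 3
choose[0, 3] @ H2
  branch[0] choose=0:
    tell(7) @ H0 ⇒ log+=7
    H0 returns (3, (7))
    H1 returns (3, (7))
    H2 returns [(3, (7))]
  branch[1] choose=3:
    tell(7) @ H0 ⇒ log+=7
    H0 returns (6, (7))
    H1 returns (6, (7))
    H2 returns [(6, (7))]
= [(3, (7)), (6, (7))]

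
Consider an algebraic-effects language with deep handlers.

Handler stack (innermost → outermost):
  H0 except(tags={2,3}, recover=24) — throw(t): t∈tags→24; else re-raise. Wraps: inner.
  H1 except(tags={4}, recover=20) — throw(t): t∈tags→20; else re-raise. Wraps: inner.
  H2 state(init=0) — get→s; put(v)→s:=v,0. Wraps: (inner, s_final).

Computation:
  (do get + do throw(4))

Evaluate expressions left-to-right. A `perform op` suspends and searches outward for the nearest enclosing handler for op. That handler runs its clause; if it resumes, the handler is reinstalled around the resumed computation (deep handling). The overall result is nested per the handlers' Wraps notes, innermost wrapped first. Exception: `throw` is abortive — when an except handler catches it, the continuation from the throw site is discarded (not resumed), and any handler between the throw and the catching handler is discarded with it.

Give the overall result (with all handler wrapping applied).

Step-by-step:
get @ H2 ⇒ 0
throw(4) @ H0 re-raised
throw(4) @ H1 caught ⇒ 20
H2 returns (20, 0)
= (20, 0)

Answer: (20, 0)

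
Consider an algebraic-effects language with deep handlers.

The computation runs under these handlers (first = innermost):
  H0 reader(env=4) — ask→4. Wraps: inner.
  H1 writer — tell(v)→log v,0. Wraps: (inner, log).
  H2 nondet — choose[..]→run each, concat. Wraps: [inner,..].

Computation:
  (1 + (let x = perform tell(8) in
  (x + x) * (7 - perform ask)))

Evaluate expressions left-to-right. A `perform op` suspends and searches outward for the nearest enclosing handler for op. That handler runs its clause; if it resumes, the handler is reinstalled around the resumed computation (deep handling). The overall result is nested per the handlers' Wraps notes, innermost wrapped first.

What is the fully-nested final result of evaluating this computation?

Answer: [(1, (8))]

Step-by-step:
tell(8) @ H1 ⇒ log+=8
ask @ H0 ⇒ 4
H0 returns 1
H1 returns (1, (8))
H2 returns [(1, (8))]
= [(1, (8))]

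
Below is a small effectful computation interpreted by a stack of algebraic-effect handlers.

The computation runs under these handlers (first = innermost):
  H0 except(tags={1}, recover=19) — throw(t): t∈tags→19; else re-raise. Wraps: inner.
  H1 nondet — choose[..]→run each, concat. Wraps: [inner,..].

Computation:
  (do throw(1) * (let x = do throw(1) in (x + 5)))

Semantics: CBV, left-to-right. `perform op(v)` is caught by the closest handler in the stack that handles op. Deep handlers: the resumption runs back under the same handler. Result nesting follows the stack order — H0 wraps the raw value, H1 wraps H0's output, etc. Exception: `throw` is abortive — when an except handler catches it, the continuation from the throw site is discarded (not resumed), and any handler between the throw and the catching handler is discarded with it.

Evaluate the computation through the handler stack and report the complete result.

Answer: [19]

Evaluation trace:
throw(1) @ H0 caught ⇒ 19
H1 returns [19]
= [19]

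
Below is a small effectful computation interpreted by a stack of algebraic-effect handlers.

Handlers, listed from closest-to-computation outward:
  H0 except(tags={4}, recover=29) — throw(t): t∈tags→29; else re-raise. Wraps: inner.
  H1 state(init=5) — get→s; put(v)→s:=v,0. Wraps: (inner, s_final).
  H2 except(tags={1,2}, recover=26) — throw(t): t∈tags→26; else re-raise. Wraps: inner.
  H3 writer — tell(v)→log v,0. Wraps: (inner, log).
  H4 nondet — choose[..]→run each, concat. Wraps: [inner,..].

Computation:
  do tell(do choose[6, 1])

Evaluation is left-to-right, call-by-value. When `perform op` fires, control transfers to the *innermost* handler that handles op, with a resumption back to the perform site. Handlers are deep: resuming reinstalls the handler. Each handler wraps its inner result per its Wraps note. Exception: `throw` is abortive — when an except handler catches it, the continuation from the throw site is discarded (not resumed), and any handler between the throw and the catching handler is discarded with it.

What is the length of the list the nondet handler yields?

Step-by-step:
choose[6, 1] @ H4
  branch[0] choose=6:
    tell(6) @ H3 ⇒ log+=6
    H0 returns 0
    H1 returns (0, 5)
    H2 returns (0, 5)
    H3 returns ((0, 5), (6))
    H4 returns [((0, 5), (6))]
  branch[1] choose=1:
    tell(1) @ H3 ⇒ log+=1
    H0 returns 0
    H1 returns (0, 5)
    H2 returns (0, 5)
    H3 returns ((0, 5), (1))
    H4 returns [((0, 5), (1))]
= [((0, 5), (6)), ((0, 5), (1))]

Answer: 2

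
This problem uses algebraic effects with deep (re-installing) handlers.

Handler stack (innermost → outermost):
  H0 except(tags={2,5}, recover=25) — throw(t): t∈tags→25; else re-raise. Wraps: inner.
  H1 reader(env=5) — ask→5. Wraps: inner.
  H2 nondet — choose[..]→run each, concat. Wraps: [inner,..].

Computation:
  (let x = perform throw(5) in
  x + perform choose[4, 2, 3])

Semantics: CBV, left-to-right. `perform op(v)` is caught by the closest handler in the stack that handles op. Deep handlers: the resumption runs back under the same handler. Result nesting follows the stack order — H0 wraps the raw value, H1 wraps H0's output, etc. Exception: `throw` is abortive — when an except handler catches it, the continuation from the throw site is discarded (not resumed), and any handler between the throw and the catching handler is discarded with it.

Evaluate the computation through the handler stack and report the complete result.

Answer: [25]

Working:
throw(5) @ H0 caught ⇒ 25
H1 returns 25
H2 returns [25]
= [25]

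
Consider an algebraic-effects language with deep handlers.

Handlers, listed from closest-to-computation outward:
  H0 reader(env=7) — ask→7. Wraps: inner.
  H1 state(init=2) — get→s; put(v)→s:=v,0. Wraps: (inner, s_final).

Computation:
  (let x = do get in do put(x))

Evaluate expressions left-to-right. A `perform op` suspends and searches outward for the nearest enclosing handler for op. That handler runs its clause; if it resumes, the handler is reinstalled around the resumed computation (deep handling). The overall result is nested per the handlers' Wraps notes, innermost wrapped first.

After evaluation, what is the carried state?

Step-by-step:
get @ H1 ⇒ 2
put(2) @ H1 ⇒ s:=2
H0 returns 0
H1 returns (0, 2)
= (0, 2)

Answer: 2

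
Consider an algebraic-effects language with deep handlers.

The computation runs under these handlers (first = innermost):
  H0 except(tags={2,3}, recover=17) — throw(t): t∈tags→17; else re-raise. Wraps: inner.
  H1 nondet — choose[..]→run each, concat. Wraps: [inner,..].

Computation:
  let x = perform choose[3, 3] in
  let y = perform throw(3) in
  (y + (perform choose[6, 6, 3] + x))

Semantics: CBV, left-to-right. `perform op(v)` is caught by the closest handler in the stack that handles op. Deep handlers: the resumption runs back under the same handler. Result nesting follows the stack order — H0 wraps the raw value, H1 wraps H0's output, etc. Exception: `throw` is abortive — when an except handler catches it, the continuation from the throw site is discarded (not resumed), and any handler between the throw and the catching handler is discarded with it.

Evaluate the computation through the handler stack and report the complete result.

Working:
choose[3, 3] @ H1
  branch[0] choose=3:
    throw(3) @ H0 caught ⇒ 17
    H1 returns [17]
  branch[1] choose=3:
    throw(3) @ H0 caught ⇒ 17
    H1 returns [17]
= [17, 17]

Answer: [17, 17]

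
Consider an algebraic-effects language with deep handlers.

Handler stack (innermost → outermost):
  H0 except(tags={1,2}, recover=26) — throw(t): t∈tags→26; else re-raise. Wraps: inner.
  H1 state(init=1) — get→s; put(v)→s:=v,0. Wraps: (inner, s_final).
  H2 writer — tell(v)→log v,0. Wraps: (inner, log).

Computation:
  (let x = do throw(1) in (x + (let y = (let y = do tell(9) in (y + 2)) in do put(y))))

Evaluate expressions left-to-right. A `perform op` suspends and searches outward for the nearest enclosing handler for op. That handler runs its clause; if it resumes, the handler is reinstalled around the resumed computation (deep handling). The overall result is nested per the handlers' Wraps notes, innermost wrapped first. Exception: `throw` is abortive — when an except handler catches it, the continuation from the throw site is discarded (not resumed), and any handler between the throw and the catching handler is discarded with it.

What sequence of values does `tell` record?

Step-by-step:
throw(1) @ H0 caught ⇒ 26
H1 returns (26, 1)
H2 returns ((26, 1), ())
= ((26, 1), ())

Answer: ()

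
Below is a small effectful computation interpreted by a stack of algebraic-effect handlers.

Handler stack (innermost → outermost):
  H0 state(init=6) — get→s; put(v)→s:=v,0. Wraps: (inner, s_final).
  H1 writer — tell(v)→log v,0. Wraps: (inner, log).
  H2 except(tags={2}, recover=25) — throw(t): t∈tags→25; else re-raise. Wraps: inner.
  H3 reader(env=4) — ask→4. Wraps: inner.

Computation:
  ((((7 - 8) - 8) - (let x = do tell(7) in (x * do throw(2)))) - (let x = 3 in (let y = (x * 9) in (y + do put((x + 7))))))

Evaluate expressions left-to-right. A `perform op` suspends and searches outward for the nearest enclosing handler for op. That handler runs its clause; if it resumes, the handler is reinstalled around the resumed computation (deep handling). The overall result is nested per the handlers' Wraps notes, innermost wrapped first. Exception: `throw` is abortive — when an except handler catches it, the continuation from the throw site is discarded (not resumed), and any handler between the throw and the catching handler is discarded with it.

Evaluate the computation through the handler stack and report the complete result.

Answer: 25

Step-by-step:
tell(7) @ H1 ⇒ log+=7
throw(2) @ H2 caught ⇒ 25
H3 returns 25
= 25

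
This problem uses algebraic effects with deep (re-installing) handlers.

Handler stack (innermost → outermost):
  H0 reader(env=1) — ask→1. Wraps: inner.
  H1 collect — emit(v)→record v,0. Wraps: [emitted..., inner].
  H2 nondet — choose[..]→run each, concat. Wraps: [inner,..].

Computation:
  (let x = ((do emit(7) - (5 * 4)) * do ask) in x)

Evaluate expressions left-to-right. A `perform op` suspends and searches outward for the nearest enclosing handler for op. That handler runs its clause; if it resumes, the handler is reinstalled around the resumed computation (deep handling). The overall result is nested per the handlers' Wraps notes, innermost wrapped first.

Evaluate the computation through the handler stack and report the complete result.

Answer: [[7, -20]]

Working:
emit(7) @ H1 ⇒ out+=7
ask @ H0 ⇒ 1
H0 returns -20
H1 returns [7, -20]
H2 returns [[7, -20]]
= [[7, -20]]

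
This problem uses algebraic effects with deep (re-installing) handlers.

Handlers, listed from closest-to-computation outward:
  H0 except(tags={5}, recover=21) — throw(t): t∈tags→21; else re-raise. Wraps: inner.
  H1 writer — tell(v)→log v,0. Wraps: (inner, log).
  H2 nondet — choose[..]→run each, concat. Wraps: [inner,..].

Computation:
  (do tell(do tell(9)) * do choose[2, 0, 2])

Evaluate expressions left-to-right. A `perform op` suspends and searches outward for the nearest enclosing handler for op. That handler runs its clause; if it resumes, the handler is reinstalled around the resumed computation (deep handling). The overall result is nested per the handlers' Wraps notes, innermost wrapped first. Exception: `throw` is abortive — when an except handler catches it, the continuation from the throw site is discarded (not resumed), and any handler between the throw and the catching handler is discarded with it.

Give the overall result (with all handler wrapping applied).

Answer: [(0, (9, 0)), (0, (9, 0)), (0, (9, 0))]

Evaluation trace:
tell(9) @ H1 ⇒ log+=9
tell(0) @ H1 ⇒ log+=0
choose[2, 0, 2] @ H2
  branch[0] choose=2:
    H0 returns 0
    H1 returns (0, (9, 0))
    H2 returns [(0, (9, 0))]
  branch[1] choose=0:
    H0 returns 0
    H1 returns (0, (9, 0))
    H2 returns [(0, (9, 0))]
  branch[2] choose=2:
    H0 returns 0
    H1 returns (0, (9, 0))
    H2 returns [(0, (9, 0))]
= [(0, (9, 0)), (0, (9, 0)), (0, (9, 0))]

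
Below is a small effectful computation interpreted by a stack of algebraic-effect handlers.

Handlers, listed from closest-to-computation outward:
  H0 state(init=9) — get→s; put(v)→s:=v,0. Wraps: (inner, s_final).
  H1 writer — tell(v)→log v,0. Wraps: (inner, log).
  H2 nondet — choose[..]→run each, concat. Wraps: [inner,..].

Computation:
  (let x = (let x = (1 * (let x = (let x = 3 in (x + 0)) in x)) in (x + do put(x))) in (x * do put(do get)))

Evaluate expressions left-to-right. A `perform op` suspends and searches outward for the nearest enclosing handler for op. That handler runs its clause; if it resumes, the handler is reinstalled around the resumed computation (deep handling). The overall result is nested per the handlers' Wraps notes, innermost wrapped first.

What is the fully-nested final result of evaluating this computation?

Answer: [((0, 3), ())]

Evaluation trace:
put(3) @ H0 ⇒ s:=3
get @ H0 ⇒ 3
put(3) @ H0 ⇒ s:=3
H0 returns (0, 3)
H1 returns ((0, 3), ())
H2 returns [((0, 3), ())]
= [((0, 3), ())]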